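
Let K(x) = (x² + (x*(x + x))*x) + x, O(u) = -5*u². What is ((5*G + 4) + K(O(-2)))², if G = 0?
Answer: 243859456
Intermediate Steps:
K(x) = x + x² + 2*x³ (K(x) = (x² + (x*(2*x))*x) + x = (x² + (2*x²)*x) + x = (x² + 2*x³) + x = x + x² + 2*x³)
((5*G + 4) + K(O(-2)))² = ((5*0 + 4) + (-5*(-2)²)*(1 - 5*(-2)² + 2*(-5*(-2)²)²))² = ((0 + 4) + (-5*4)*(1 - 5*4 + 2*(-5*4)²))² = (4 - 20*(1 - 20 + 2*(-20)²))² = (4 - 20*(1 - 20 + 2*400))² = (4 - 20*(1 - 20 + 800))² = (4 - 20*781)² = (4 - 15620)² = (-15616)² = 243859456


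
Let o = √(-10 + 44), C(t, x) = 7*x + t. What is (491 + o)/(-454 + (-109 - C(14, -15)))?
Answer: -491/472 - √34/472 ≈ -1.0526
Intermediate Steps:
C(t, x) = t + 7*x
o = √34 ≈ 5.8309
(491 + o)/(-454 + (-109 - C(14, -15))) = (491 + √34)/(-454 + (-109 - (14 + 7*(-15)))) = (491 + √34)/(-454 + (-109 - (14 - 105))) = (491 + √34)/(-454 + (-109 - 1*(-91))) = (491 + √34)/(-454 + (-109 + 91)) = (491 + √34)/(-454 - 18) = (491 + √34)/(-472) = (491 + √34)*(-1/472) = -491/472 - √34/472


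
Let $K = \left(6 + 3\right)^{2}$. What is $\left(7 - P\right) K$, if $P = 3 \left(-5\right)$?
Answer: $1782$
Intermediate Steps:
$P = -15$
$K = 81$ ($K = 9^{2} = 81$)
$\left(7 - P\right) K = \left(7 - -15\right) 81 = \left(7 + 15\right) 81 = 22 \cdot 81 = 1782$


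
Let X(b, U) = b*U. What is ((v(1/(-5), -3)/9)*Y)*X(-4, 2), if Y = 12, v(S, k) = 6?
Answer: -64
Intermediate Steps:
X(b, U) = U*b
((v(1/(-5), -3)/9)*Y)*X(-4, 2) = ((6/9)*12)*(2*(-4)) = ((6*(1/9))*12)*(-8) = ((2/3)*12)*(-8) = 8*(-8) = -64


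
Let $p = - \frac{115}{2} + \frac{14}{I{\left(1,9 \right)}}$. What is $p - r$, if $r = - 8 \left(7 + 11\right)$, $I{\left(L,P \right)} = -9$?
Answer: $\frac{1529}{18} \approx 84.944$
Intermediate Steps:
$r = -144$ ($r = \left(-8\right) 18 = -144$)
$p = - \frac{1063}{18}$ ($p = - \frac{115}{2} + \frac{14}{-9} = \left(-115\right) \frac{1}{2} + 14 \left(- \frac{1}{9}\right) = - \frac{115}{2} - \frac{14}{9} = - \frac{1063}{18} \approx -59.056$)
$p - r = - \frac{1063}{18} - -144 = - \frac{1063}{18} + 144 = \frac{1529}{18}$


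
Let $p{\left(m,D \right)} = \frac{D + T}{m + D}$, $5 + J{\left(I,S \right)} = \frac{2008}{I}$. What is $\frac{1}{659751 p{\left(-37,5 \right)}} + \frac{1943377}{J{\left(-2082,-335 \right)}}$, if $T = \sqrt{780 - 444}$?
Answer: $- \frac{415095699711291937}{1273978521249} - \frac{128 \sqrt{21}}{205182561} \approx -3.2583 \cdot 10^{5}$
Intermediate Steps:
$T = 4 \sqrt{21}$ ($T = \sqrt{336} = 4 \sqrt{21} \approx 18.33$)
$J{\left(I,S \right)} = -5 + \frac{2008}{I}$
$p{\left(m,D \right)} = \frac{D + 4 \sqrt{21}}{D + m}$ ($p{\left(m,D \right)} = \frac{D + 4 \sqrt{21}}{m + D} = \frac{D + 4 \sqrt{21}}{D + m}$)
$\frac{1}{659751 p{\left(-37,5 \right)}} + \frac{1943377}{J{\left(-2082,-335 \right)}} = \frac{1}{659751 \frac{5 + 4 \sqrt{21}}{5 - 37}} + \frac{1943377}{-5 + \frac{2008}{-2082}} = \frac{1}{659751 \frac{5 + 4 \sqrt{21}}{-32}} + \frac{1943377}{-5 + 2008 \left(- \frac{1}{2082}\right)} = \frac{1}{659751 \left(- \frac{5 + 4 \sqrt{21}}{32}\right)} + \frac{1943377}{-5 - \frac{1004}{1041}} = \frac{1}{659751 \left(- \frac{5}{32} - \frac{\sqrt{21}}{8}\right)} + \frac{1943377}{- \frac{6209}{1041}} = \frac{1}{659751 \left(- \frac{5}{32} - \frac{\sqrt{21}}{8}\right)} + 1943377 \left(- \frac{1041}{6209}\right) = \frac{1}{659751 \left(- \frac{5}{32} - \frac{\sqrt{21}}{8}\right)} - \frac{2023055457}{6209} = - \frac{2023055457}{6209} + \frac{1}{659751 \left(- \frac{5}{32} - \frac{\sqrt{21}}{8}\right)}$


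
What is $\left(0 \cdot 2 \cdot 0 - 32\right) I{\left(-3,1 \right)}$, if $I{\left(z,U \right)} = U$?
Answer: $-32$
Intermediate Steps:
$\left(0 \cdot 2 \cdot 0 - 32\right) I{\left(-3,1 \right)} = \left(0 \cdot 2 \cdot 0 - 32\right) 1 = \left(0 \cdot 0 - 32\right) 1 = \left(0 - 32\right) 1 = \left(-32\right) 1 = -32$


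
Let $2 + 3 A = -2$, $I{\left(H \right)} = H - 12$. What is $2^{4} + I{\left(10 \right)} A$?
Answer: $\frac{56}{3} \approx 18.667$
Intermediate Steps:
$I{\left(H \right)} = -12 + H$
$A = - \frac{4}{3}$ ($A = - \frac{2}{3} + \frac{1}{3} \left(-2\right) = - \frac{2}{3} - \frac{2}{3} = - \frac{4}{3} \approx -1.3333$)
$2^{4} + I{\left(10 \right)} A = 2^{4} + \left(-12 + 10\right) \left(- \frac{4}{3}\right) = 16 - - \frac{8}{3} = 16 + \frac{8}{3} = \frac{56}{3}$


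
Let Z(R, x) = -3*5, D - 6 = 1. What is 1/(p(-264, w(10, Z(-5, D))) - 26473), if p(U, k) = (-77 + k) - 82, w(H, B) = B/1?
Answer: -1/26647 ≈ -3.7528e-5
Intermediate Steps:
D = 7 (D = 6 + 1 = 7)
Z(R, x) = -15
w(H, B) = B (w(H, B) = B*1 = B)
p(U, k) = -159 + k
1/(p(-264, w(10, Z(-5, D))) - 26473) = 1/((-159 - 15) - 26473) = 1/(-174 - 26473) = 1/(-26647) = -1/26647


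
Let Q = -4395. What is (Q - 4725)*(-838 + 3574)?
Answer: -24952320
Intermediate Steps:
(Q - 4725)*(-838 + 3574) = (-4395 - 4725)*(-838 + 3574) = -9120*2736 = -24952320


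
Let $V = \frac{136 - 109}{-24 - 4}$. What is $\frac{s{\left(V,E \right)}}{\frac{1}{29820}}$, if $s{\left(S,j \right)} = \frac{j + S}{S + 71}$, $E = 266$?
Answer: $\frac{221294220}{1961} \approx 1.1285 \cdot 10^{5}$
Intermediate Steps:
$V = - \frac{27}{28}$ ($V = \frac{27}{-28} = 27 \left(- \frac{1}{28}\right) = - \frac{27}{28} \approx -0.96429$)
$s{\left(S,j \right)} = \frac{S + j}{71 + S}$
$\frac{s{\left(V,E \right)}}{\frac{1}{29820}} = \frac{\frac{1}{71 - \frac{27}{28}} \left(- \frac{27}{28} + 266\right)}{\frac{1}{29820}} = \frac{1}{\frac{1961}{28}} \cdot \frac{7421}{28} \frac{1}{\frac{1}{29820}} = \frac{28}{1961} \cdot \frac{7421}{28} \cdot 29820 = \frac{7421}{1961} \cdot 29820 = \frac{221294220}{1961}$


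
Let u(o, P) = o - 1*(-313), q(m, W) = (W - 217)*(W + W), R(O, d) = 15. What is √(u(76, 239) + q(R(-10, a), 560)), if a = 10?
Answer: √384549 ≈ 620.12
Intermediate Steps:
q(m, W) = 2*W*(-217 + W) (q(m, W) = (-217 + W)*(2*W) = 2*W*(-217 + W))
u(o, P) = 313 + o (u(o, P) = o + 313 = 313 + o)
√(u(76, 239) + q(R(-10, a), 560)) = √((313 + 76) + 2*560*(-217 + 560)) = √(389 + 2*560*343) = √(389 + 384160) = √384549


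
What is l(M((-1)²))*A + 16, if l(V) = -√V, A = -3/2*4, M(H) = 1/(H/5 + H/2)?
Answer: 16 + 6*√70/7 ≈ 23.171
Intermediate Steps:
M(H) = 10/(7*H) (M(H) = 1/(H*(⅕) + H*(½)) = 1/(H/5 + H/2) = 1/(7*H/10) = 10/(7*H))
A = -6 (A = -3*½*4 = -3/2*4 = -6)
l(M((-1)²))*A + 16 = -√(10/(7*((-1)²)))*(-6) + 16 = -√((10/7)/1)*(-6) + 16 = -√((10/7)*1)*(-6) + 16 = -√(10/7)*(-6) + 16 = -√70/7*(-6) + 16 = 6*√70/7 + 16 = 16 + 6*√70/7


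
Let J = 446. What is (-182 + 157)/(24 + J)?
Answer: -5/94 ≈ -0.053191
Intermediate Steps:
(-182 + 157)/(24 + J) = (-182 + 157)/(24 + 446) = -25/470 = -25*1/470 = -5/94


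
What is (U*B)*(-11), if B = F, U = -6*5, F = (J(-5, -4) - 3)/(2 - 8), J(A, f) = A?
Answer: 440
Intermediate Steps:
F = 4/3 (F = (-5 - 3)/(2 - 8) = -8/(-6) = -8*(-⅙) = 4/3 ≈ 1.3333)
U = -30 (U = -3*10 = -30)
B = 4/3 ≈ 1.3333
(U*B)*(-11) = -30*4/3*(-11) = -40*(-11) = 440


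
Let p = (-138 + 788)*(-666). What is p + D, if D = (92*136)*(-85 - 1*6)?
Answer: -1571492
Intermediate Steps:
D = -1138592 (D = 12512*(-85 - 6) = 12512*(-91) = -1138592)
p = -432900 (p = 650*(-666) = -432900)
p + D = -432900 - 1138592 = -1571492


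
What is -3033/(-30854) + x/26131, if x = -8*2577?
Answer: -556830741/806245874 ≈ -0.69065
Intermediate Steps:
x = -20616
-3033/(-30854) + x/26131 = -3033/(-30854) - 20616/26131 = -3033*(-1/30854) - 20616*1/26131 = 3033/30854 - 20616/26131 = -556830741/806245874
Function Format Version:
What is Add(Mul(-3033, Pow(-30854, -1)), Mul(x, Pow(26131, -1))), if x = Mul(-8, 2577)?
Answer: Rational(-556830741, 806245874) ≈ -0.69065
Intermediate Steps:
x = -20616
Add(Mul(-3033, Pow(-30854, -1)), Mul(x, Pow(26131, -1))) = Add(Mul(-3033, Pow(-30854, -1)), Mul(-20616, Pow(26131, -1))) = Add(Mul(-3033, Rational(-1, 30854)), Mul(-20616, Rational(1, 26131))) = Add(Rational(3033, 30854), Rational(-20616, 26131)) = Rational(-556830741, 806245874)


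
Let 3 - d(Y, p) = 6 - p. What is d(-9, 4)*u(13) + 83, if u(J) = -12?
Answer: 71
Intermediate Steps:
d(Y, p) = -3 + p (d(Y, p) = 3 - (6 - p) = 3 + (-6 + p) = -3 + p)
d(-9, 4)*u(13) + 83 = (-3 + 4)*(-12) + 83 = 1*(-12) + 83 = -12 + 83 = 71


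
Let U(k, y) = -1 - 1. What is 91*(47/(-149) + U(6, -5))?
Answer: -31395/149 ≈ -210.70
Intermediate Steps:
U(k, y) = -2
91*(47/(-149) + U(6, -5)) = 91*(47/(-149) - 2) = 91*(47*(-1/149) - 2) = 91*(-47/149 - 2) = 91*(-345/149) = -31395/149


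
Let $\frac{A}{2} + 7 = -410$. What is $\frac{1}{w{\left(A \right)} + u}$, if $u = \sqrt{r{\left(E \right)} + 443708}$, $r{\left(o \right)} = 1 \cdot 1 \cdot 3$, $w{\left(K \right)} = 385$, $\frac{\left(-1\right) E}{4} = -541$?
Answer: $- \frac{385}{295486} + \frac{\sqrt{443711}}{295486} \approx 0.00095137$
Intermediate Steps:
$E = 2164$ ($E = \left(-4\right) \left(-541\right) = 2164$)
$A = -834$ ($A = -14 + 2 \left(-410\right) = -14 - 820 = -834$)
$r{\left(o \right)} = 3$ ($r{\left(o \right)} = 1 \cdot 3 = 3$)
$u = \sqrt{443711}$ ($u = \sqrt{3 + 443708} = \sqrt{443711} \approx 666.12$)
$\frac{1}{w{\left(A \right)} + u} = \frac{1}{385 + \sqrt{443711}}$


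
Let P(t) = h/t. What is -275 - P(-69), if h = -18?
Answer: -6331/23 ≈ -275.26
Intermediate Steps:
P(t) = -18/t
-275 - P(-69) = -275 - (-18)/(-69) = -275 - (-18)*(-1)/69 = -275 - 1*6/23 = -275 - 6/23 = -6331/23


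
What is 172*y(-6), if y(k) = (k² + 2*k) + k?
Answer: 3096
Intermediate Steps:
y(k) = k² + 3*k
172*y(-6) = 172*(-6*(3 - 6)) = 172*(-6*(-3)) = 172*18 = 3096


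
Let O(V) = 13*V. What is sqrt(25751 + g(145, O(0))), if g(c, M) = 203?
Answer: sqrt(25954) ≈ 161.10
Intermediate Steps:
sqrt(25751 + g(145, O(0))) = sqrt(25751 + 203) = sqrt(25954)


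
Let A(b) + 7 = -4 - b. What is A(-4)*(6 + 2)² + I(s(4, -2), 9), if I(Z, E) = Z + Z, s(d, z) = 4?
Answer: -440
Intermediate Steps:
A(b) = -11 - b (A(b) = -7 + (-4 - b) = -11 - b)
I(Z, E) = 2*Z
A(-4)*(6 + 2)² + I(s(4, -2), 9) = (-11 - 1*(-4))*(6 + 2)² + 2*4 = (-11 + 4)*8² + 8 = -7*64 + 8 = -448 + 8 = -440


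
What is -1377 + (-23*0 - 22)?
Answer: -1399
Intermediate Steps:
-1377 + (-23*0 - 22) = -1377 + (0 - 22) = -1377 - 22 = -1399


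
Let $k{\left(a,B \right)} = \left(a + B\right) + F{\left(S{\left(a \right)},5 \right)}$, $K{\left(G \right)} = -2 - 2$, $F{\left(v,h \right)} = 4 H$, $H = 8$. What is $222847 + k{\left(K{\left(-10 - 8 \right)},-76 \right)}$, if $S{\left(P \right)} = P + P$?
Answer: $222799$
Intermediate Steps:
$S{\left(P \right)} = 2 P$
$F{\left(v,h \right)} = 32$ ($F{\left(v,h \right)} = 4 \cdot 8 = 32$)
$K{\left(G \right)} = -4$ ($K{\left(G \right)} = -2 - 2 = -4$)
$k{\left(a,B \right)} = 32 + B + a$ ($k{\left(a,B \right)} = \left(a + B\right) + 32 = \left(B + a\right) + 32 = 32 + B + a$)
$222847 + k{\left(K{\left(-10 - 8 \right)},-76 \right)} = 222847 - 48 = 222799$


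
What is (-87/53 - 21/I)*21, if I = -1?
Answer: 21546/53 ≈ 406.53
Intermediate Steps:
(-87/53 - 21/I)*21 = (-87/53 - 21/(-1))*21 = (-87*1/53 - 21*(-1))*21 = (-87/53 + 21)*21 = (1026/53)*21 = 21546/53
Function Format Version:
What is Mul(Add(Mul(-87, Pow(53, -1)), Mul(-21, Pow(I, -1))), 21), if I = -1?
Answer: Rational(21546, 53) ≈ 406.53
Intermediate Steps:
Mul(Add(Mul(-87, Pow(53, -1)), Mul(-21, Pow(I, -1))), 21) = Mul(Add(Mul(-87, Pow(53, -1)), Mul(-21, Pow(-1, -1))), 21) = Mul(Add(Mul(-87, Rational(1, 53)), Mul(-21, -1)), 21) = Mul(Add(Rational(-87, 53), 21), 21) = Mul(Rational(1026, 53), 21) = Rational(21546, 53)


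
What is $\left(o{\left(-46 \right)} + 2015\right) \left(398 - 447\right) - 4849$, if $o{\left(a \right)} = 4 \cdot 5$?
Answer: $-104564$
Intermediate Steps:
$o{\left(a \right)} = 20$
$\left(o{\left(-46 \right)} + 2015\right) \left(398 - 447\right) - 4849 = \left(20 + 2015\right) \left(398 - 447\right) - 4849 = 2035 \left(-49\right) - 4849 = -99715 - 4849 = -104564$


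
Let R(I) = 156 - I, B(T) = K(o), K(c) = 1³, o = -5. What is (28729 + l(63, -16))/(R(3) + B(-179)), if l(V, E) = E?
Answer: 28713/154 ≈ 186.45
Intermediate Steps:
K(c) = 1
B(T) = 1
(28729 + l(63, -16))/(R(3) + B(-179)) = (28729 - 16)/((156 - 1*3) + 1) = 28713/((156 - 3) + 1) = 28713/(153 + 1) = 28713/154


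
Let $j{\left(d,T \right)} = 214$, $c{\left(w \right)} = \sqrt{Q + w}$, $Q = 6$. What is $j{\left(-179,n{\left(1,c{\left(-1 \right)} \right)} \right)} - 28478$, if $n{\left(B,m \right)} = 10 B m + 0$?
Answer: $-28264$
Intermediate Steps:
$c{\left(w \right)} = \sqrt{6 + w}$
$n{\left(B,m \right)} = 10 B m$ ($n{\left(B,m \right)} = 10 B m + 0 = 10 B m$)
$j{\left(-179,n{\left(1,c{\left(-1 \right)} \right)} \right)} - 28478 = 214 - 28478 = -28264$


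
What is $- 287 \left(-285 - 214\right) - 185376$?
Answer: $-42163$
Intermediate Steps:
$- 287 \left(-285 - 214\right) - 185376 = \left(-287\right) \left(-499\right) - 185376 = 143213 - 185376 = -42163$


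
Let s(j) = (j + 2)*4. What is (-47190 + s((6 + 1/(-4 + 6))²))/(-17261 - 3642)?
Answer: 47013/20903 ≈ 2.2491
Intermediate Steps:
s(j) = 8 + 4*j (s(j) = (2 + j)*4 = 8 + 4*j)
(-47190 + s((6 + 1/(-4 + 6))²))/(-17261 - 3642) = (-47190 + (8 + 4*(6 + 1/(-4 + 6))²))/(-17261 - 3642) = (-47190 + (8 + 4*(6 + 1/2)²))/(-20903) = (-47190 + (8 + 4*(6 + ½)²))*(-1/20903) = (-47190 + (8 + 4*(13/2)²))*(-1/20903) = (-47190 + (8 + 4*(169/4)))*(-1/20903) = (-47190 + (8 + 169))*(-1/20903) = (-47190 + 177)*(-1/20903) = -47013*(-1/20903) = 47013/20903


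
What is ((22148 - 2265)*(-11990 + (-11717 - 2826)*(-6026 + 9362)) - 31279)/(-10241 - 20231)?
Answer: 964871081033/30472 ≈ 3.1664e+7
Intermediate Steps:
((22148 - 2265)*(-11990 + (-11717 - 2826)*(-6026 + 9362)) - 31279)/(-10241 - 20231) = (19883*(-11990 - 14543*3336) - 31279)/(-30472) = (19883*(-11990 - 48515448) - 31279)*(-1/30472) = (19883*(-48527438) - 31279)*(-1/30472) = (-964871049754 - 31279)*(-1/30472) = -964871081033*(-1/30472) = 964871081033/30472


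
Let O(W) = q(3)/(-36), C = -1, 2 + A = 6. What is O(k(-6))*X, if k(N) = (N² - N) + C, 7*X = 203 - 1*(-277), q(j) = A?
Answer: -160/21 ≈ -7.6190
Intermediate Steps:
A = 4 (A = -2 + 6 = 4)
q(j) = 4
X = 480/7 (X = (203 - 1*(-277))/7 = (203 + 277)/7 = (⅐)*480 = 480/7 ≈ 68.571)
k(N) = -1 + N² - N (k(N) = (N² - N) - 1 = -1 + N² - N)
O(W) = -⅑ (O(W) = 4/(-36) = 4*(-1/36) = -⅑)
O(k(-6))*X = -⅑*480/7 = -160/21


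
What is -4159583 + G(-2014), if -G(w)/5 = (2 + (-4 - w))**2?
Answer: -24400303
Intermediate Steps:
G(w) = -5*(-2 - w)**2 (G(w) = -5*(2 + (-4 - w))**2 = -5*(-2 - w)**2)
-4159583 + G(-2014) = -4159583 - 5*(2 - 2014)**2 = -4159583 - 5*(-2012)**2 = -4159583 - 5*4048144 = -4159583 - 20240720 = -24400303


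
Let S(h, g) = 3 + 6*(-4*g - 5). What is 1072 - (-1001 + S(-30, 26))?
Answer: 2724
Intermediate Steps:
S(h, g) = -27 - 24*g (S(h, g) = 3 + 6*(-5 - 4*g) = 3 + (-30 - 24*g) = -27 - 24*g)
1072 - (-1001 + S(-30, 26)) = 1072 - (-1001 + (-27 - 24*26)) = 1072 - (-1001 + (-27 - 624)) = 1072 - (-1001 - 651) = 1072 - 1*(-1652) = 1072 + 1652 = 2724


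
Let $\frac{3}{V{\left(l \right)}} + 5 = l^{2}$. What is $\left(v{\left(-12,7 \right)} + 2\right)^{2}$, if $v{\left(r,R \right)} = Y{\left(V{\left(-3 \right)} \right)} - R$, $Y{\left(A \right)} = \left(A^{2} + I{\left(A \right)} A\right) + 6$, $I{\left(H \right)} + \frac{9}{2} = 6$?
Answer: $\frac{1849}{256} \approx 7.2227$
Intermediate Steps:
$I{\left(H \right)} = \frac{3}{2}$ ($I{\left(H \right)} = - \frac{9}{2} + 6 = \frac{3}{2}$)
$V{\left(l \right)} = \frac{3}{-5 + l^{2}}$
$Y{\left(A \right)} = 6 + A^{2} + \frac{3 A}{2}$ ($Y{\left(A \right)} = \left(A^{2} + \frac{3 A}{2}\right) + 6 = 6 + A^{2} + \frac{3 A}{2}$)
$v{\left(r,R \right)} = \frac{123}{16} - R$ ($v{\left(r,R \right)} = \left(6 + \left(\frac{3}{-5 + \left(-3\right)^{2}}\right)^{2} + \frac{3 \frac{3}{-5 + \left(-3\right)^{2}}}{2}\right) - R = \left(6 + \left(\frac{3}{-5 + 9}\right)^{2} + \frac{3 \frac{3}{-5 + 9}}{2}\right) - R = \left(6 + \left(\frac{3}{4}\right)^{2} + \frac{3 \cdot \frac{3}{4}}{2}\right) - R = \left(6 + \left(3 \cdot \frac{1}{4}\right)^{2} + \frac{3 \cdot 3 \cdot \frac{1}{4}}{2}\right) - R = \left(6 + \left(\frac{3}{4}\right)^{2} + \frac{3}{2} \cdot \frac{3}{4}\right) - R = \left(6 + \frac{9}{16} + \frac{9}{8}\right) - R = \frac{123}{16} - R$)
$\left(v{\left(-12,7 \right)} + 2\right)^{2} = \left(\left(\frac{123}{16} - 7\right) + 2\right)^{2} = \left(\frac{11}{16} + 2\right)^{2} = \left(\frac{43}{16}\right)^{2} = \frac{1849}{256}$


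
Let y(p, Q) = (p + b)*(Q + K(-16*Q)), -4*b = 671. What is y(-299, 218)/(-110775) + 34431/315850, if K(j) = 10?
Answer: 499020469/466510450 ≈ 1.0697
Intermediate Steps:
b = -671/4 (b = -¼*671 = -671/4 ≈ -167.75)
y(p, Q) = (10 + Q)*(-671/4 + p) (y(p, Q) = (p - 671/4)*(Q + 10) = (-671/4 + p)*(10 + Q) = (10 + Q)*(-671/4 + p))
y(-299, 218)/(-110775) + 34431/315850 = (-3355/2 + 10*(-299) - 671/4*218 + 218*(-299))/(-110775) + 34431/315850 = (-3355/2 - 2990 - 73139/2 - 65182)*(-1/110775) + 34431*(1/315850) = -106419*(-1/110775) + 34431/315850 = 35473/36925 + 34431/315850 = 499020469/466510450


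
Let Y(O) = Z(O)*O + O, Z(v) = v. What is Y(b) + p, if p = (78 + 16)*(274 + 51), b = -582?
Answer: 368692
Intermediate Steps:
Y(O) = O + O² (Y(O) = O*O + O = O² + O = O + O²)
p = 30550 (p = 94*325 = 30550)
Y(b) + p = -582*(1 - 582) + 30550 = -582*(-581) + 30550 = 338142 + 30550 = 368692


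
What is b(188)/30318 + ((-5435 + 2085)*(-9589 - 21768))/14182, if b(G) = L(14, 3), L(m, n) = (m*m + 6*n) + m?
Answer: 265398862133/35830823 ≈ 7407.0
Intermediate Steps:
L(m, n) = m + m² + 6*n (L(m, n) = (m² + 6*n) + m = m + m² + 6*n)
b(G) = 228 (b(G) = 14 + 14² + 6*3 = 14 + 196 + 18 = 228)
b(188)/30318 + ((-5435 + 2085)*(-9589 - 21768))/14182 = 228/30318 + ((-5435 + 2085)*(-9589 - 21768))/14182 = 228*(1/30318) - 3350*(-31357)*(1/14182) = 38/5053 + 105045950*(1/14182) = 38/5053 + 52522975/7091 = 265398862133/35830823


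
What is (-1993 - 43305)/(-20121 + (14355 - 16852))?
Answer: 22649/11309 ≈ 2.0027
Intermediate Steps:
(-1993 - 43305)/(-20121 + (14355 - 16852)) = -45298/(-20121 - 2497) = -45298/(-22618) = -45298*(-1/22618) = 22649/11309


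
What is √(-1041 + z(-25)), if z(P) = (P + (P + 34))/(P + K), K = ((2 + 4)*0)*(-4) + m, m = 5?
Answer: I*√26005/5 ≈ 32.252*I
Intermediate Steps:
K = 5 (K = ((2 + 4)*0)*(-4) + 5 = (6*0)*(-4) + 5 = 0*(-4) + 5 = 0 + 5 = 5)
z(P) = (34 + 2*P)/(5 + P) (z(P) = (P + (P + 34))/(P + 5) = (P + (34 + P))/(5 + P) = (34 + 2*P)/(5 + P))
√(-1041 + z(-25)) = √(-1041 + 2*(17 - 25)/(5 - 25)) = √(-1041 + 2*(-8)/(-20)) = √(-1041 + 2*(-1/20)*(-8)) = √(-1041 + ⅘) = √(-5201/5) = I*√26005/5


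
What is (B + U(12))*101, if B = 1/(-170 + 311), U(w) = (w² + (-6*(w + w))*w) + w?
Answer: -22386751/141 ≈ -1.5877e+5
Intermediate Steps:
U(w) = w - 11*w² (U(w) = (w² + (-12*w)*w) + w = (w² - 12*w²) + w = -11*w² + w = w - 11*w²)
B = 1/141 ≈ 0.0070922
(B + U(12))*101 = (1/141 + 12*(1 - 11*12))*101 = (1/141 + 12*(1 - 132))*101 = (1/141 + 12*(-131))*101 = (1/141 - 1572)*101 = -221651/141*101 = -22386751/141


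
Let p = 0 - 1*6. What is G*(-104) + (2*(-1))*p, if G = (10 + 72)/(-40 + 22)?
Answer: 4372/9 ≈ 485.78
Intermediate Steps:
p = -6 (p = 0 - 6 = -6)
G = -41/9 (G = 82/(-18) = 82*(-1/18) = -41/9 ≈ -4.5556)
G*(-104) + (2*(-1))*p = -41/9*(-104) + (2*(-1))*(-6) = 4264/9 - 2*(-6) = 4264/9 + 12 = 4372/9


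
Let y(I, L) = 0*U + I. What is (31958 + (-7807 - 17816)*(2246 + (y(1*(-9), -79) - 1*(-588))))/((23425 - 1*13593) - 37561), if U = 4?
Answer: 72353017/27729 ≈ 2609.3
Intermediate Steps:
y(I, L) = I (y(I, L) = 0*4 + I = 0 + I = I)
(31958 + (-7807 - 17816)*(2246 + (y(1*(-9), -79) - 1*(-588))))/((23425 - 1*13593) - 37561) = (31958 + (-7807 - 17816)*(2246 + (1*(-9) - 1*(-588))))/((23425 - 1*13593) - 37561) = (31958 - 25623*(2246 + (-9 + 588)))/((23425 - 13593) - 37561) = (31958 - 25623*(2246 + 579))/(9832 - 37561) = (31958 - 25623*2825)/(-27729) = (31958 - 72384975)*(-1/27729) = -72353017*(-1/27729) = 72353017/27729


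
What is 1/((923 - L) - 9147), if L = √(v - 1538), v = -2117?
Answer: I/(√3655 - 8224*I) ≈ -0.00012159 + 8.9383e-7*I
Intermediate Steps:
L = I*√3655 (L = √(-2117 - 1538) = √(-3655) = I*√3655 ≈ 60.457*I)
1/((923 - L) - 9147) = 1/((923 - I*√3655) - 9147) = 1/(-8224 - I*√3655)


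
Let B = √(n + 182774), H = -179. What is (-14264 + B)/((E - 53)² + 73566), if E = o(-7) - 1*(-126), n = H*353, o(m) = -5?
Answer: -7132/39095 + √119587/78190 ≈ -0.17800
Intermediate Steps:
n = -63187 (n = -179*353 = -63187)
B = √119587 (B = √(-63187 + 182774) = √119587 ≈ 345.81)
E = 121 (E = -5 - 1*(-126) = -5 + 126 = 121)
(-14264 + B)/((E - 53)² + 73566) = (-14264 + √119587)/((121 - 53)² + 73566) = (-14264 + √119587)/(68² + 73566) = (-14264 + √119587)/(4624 + 73566) = (-14264 + √119587)/78190 = (-14264 + √119587)*(1/78190) = -7132/39095 + √119587/78190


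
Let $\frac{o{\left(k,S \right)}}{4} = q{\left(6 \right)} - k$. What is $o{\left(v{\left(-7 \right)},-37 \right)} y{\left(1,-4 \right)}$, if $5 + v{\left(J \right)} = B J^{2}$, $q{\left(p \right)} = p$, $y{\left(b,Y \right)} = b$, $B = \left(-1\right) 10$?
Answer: $2004$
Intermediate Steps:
$B = -10$
$v{\left(J \right)} = -5 - 10 J^{2}$
$o{\left(k,S \right)} = 24 - 4 k$ ($o{\left(k,S \right)} = 4 \left(6 - k\right) = 24 - 4 k$)
$o{\left(v{\left(-7 \right)},-37 \right)} y{\left(1,-4 \right)} = \left(24 - 4 \left(-5 - 10 \left(-7\right)^{2}\right)\right) 1 = \left(24 - 4 \left(-5 - 490\right)\right) 1 = \left(24 - -1980\right) 1 = \left(24 + 1980\right) 1 = 2004 \cdot 1 = 2004$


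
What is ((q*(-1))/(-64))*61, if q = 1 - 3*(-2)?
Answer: 427/64 ≈ 6.6719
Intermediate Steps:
q = 7 (q = 1 + 6 = 7)
((q*(-1))/(-64))*61 = ((7*(-1))/(-64))*61 = -7*(-1/64)*61 = (7/64)*61 = 427/64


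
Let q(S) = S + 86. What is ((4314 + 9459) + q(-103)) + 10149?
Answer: 23905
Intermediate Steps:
q(S) = 86 + S
((4314 + 9459) + q(-103)) + 10149 = ((4314 + 9459) + (86 - 103)) + 10149 = (13773 - 17) + 10149 = 13756 + 10149 = 23905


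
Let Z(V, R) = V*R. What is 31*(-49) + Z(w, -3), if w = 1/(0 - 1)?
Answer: -1516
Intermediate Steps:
w = -1 (w = 1/(-1) = -1)
Z(V, R) = R*V
31*(-49) + Z(w, -3) = 31*(-49) - 3*(-1) = -1519 + 3 = -1516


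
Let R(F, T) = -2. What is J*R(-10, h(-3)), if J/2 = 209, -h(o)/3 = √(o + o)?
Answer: -836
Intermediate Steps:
h(o) = -3*√2*√o (h(o) = -3*√(o + o) = -3*√2*√o)
J = 418 (J = 2*209 = 418)
J*R(-10, h(-3)) = 418*(-2) = -836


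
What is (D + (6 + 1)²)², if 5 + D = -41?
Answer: 9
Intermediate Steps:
D = -46 (D = -5 - 41 = -46)
(D + (6 + 1)²)² = (-46 + (6 + 1)²)² = (-46 + 7²)² = (-46 + 49)² = 3² = 9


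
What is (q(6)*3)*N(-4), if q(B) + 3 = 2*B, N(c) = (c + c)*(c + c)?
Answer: 1728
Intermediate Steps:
N(c) = 4*c**2 (N(c) = (2*c)*(2*c) = 4*c**2)
q(B) = -3 + 2*B
(q(6)*3)*N(-4) = ((-3 + 2*6)*3)*(4*(-4)**2) = ((-3 + 12)*3)*(4*16) = (9*3)*64 = 27*64 = 1728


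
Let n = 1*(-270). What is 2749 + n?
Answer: 2479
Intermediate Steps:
n = -270
2749 + n = 2749 - 270 = 2479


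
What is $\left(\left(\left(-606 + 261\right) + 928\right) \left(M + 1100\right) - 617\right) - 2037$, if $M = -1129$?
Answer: $-19561$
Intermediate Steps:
$\left(\left(\left(-606 + 261\right) + 928\right) \left(M + 1100\right) - 617\right) - 2037 = \left(\left(\left(-606 + 261\right) + 928\right) \left(-1129 + 1100\right) - 617\right) - 2037 = \left(\left(-345 + 928\right) \left(-29\right) - 617\right) - 2037 = \left(583 \left(-29\right) - 617\right) - 2037 = \left(-16907 - 617\right) - 2037 = -17524 - 2037 = -19561$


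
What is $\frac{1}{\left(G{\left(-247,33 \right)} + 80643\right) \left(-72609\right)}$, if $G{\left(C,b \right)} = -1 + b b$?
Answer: $- \frac{1}{5934406179} \approx -1.6851 \cdot 10^{-10}$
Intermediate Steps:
$G{\left(C,b \right)} = -1 + b^{2}$
$\frac{1}{\left(G{\left(-247,33 \right)} + 80643\right) \left(-72609\right)} = \frac{1}{\left(\left(-1 + 33^{2}\right) + 80643\right) \left(-72609\right)} = \frac{1}{\left(-1 + 1089\right) + 80643} \left(- \frac{1}{72609}\right) = \frac{1}{1088 + 80643} \left(- \frac{1}{72609}\right) = \frac{1}{81731} \left(- \frac{1}{72609}\right) = - \frac{1}{5934406179}$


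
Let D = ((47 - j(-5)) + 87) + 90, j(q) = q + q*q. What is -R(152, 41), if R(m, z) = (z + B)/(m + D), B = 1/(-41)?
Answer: -420/3649 ≈ -0.11510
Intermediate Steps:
j(q) = q + q**2
B = -1/41 ≈ -0.024390
D = 204 (D = ((47 - (-5)*(1 - 5)) + 87) + 90 = ((47 - (-5)*(-4)) + 87) + 90 = ((47 - 1*20) + 87) + 90 = ((47 - 20) + 87) + 90 = (27 + 87) + 90 = 114 + 90 = 204)
R(m, z) = (-1/41 + z)/(204 + m) (R(m, z) = (z - 1/41)/(m + 204) = (-1/41 + z)/(204 + m))
-R(152, 41) = -(-1/41 + 41)/(204 + 152) = -1680/(356*41) = -1*420/3649 = -420/3649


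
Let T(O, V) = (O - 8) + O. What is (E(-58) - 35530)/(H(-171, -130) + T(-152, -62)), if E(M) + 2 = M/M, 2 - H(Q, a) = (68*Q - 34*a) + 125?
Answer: -35531/6773 ≈ -5.2460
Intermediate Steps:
H(Q, a) = -123 - 68*Q + 34*a (H(Q, a) = 2 - ((68*Q - 34*a) + 125) = 2 - ((-34*a + 68*Q) + 125) = 2 - (125 - 34*a + 68*Q) = 2 + (-125 - 68*Q + 34*a) = -123 - 68*Q + 34*a)
T(O, V) = -8 + 2*O (T(O, V) = (-8 + O) + O = -8 + 2*O)
E(M) = -1 (E(M) = -2 + M/M = -2 + 1 = -1)
(E(-58) - 35530)/(H(-171, -130) + T(-152, -62)) = (-1 - 35530)/((-123 - 68*(-171) + 34*(-130)) + (-8 + 2*(-152))) = -35531/((-123 + 11628 - 4420) + (-8 - 304)) = -35531/(7085 - 312) = -35531/6773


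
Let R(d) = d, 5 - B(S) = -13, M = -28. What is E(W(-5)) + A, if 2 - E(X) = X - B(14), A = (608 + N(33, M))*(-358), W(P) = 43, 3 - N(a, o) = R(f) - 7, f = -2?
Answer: -221983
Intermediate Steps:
B(S) = 18 (B(S) = 5 - 1*(-13) = 5 + 13 = 18)
N(a, o) = 12 (N(a, o) = 3 - (-2 - 7) = 3 - 1*(-9) = 3 + 9 = 12)
A = -221960 (A = (608 + 12)*(-358) = 620*(-358) = -221960)
E(X) = 20 - X (E(X) = 2 - (X - 1*18) = 2 - (X - 18) = 2 - (-18 + X) = 2 + (18 - X) = 20 - X)
E(W(-5)) + A = (20 - 1*43) - 221960 = (20 - 43) - 221960 = -23 - 221960 = -221983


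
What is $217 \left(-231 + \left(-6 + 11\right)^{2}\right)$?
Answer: $-44702$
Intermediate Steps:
$217 \left(-231 + \left(-6 + 11\right)^{2}\right) = 217 \left(-231 + 5^{2}\right) = 217 \left(-231 + 25\right) = 217 \left(-206\right) = -44702$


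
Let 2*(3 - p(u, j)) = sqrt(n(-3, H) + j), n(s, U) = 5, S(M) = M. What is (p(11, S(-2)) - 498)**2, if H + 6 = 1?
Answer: (990 + sqrt(3))**2/4 ≈ 2.4588e+5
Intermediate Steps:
H = -5 (H = -6 + 1 = -5)
p(u, j) = 3 - sqrt(5 + j)/2
(p(11, S(-2)) - 498)**2 = ((3 - sqrt(5 - 2)/2) - 498)**2 = ((3 - sqrt(3)/2) - 498)**2 = (-495 - sqrt(3)/2)**2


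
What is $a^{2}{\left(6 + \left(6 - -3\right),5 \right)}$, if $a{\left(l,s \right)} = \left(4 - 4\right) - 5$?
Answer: $25$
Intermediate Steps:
$a{\left(l,s \right)} = -5$ ($a{\left(l,s \right)} = 0 - 5 = -5$)
$a^{2}{\left(6 + \left(6 - -3\right),5 \right)} = \left(-5\right)^{2} = 25$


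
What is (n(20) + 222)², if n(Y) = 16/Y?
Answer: 1240996/25 ≈ 49640.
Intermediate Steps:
(n(20) + 222)² = (16/20 + 222)² = (16*(1/20) + 222)² = (⅘ + 222)² = (1114/5)² = 1240996/25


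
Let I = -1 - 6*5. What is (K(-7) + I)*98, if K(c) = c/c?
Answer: -2940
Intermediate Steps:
I = -31 (I = -1 - 30 = -31)
K(c) = 1
(K(-7) + I)*98 = (1 - 31)*98 = -30*98 = -2940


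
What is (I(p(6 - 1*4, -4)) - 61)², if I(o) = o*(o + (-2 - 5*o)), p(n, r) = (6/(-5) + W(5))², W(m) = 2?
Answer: 1595922601/390625 ≈ 4085.6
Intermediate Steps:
p(n, r) = 16/25 (p(n, r) = (6/(-5) + 2)² = (6*(-⅕) + 2)² = (-6/5 + 2)² = (⅘)² = 16/25)
I(o) = o*(-2 - 4*o)
(I(p(6 - 1*4, -4)) - 61)² = (-2*16/25*(1 + 2*(16/25)) - 61)² = (-2*16/25*(1 + 32/25) - 61)² = (-2*16/25*57/25 - 61)² = (-1824/625 - 61)² = (-39949/625)² = 1595922601/390625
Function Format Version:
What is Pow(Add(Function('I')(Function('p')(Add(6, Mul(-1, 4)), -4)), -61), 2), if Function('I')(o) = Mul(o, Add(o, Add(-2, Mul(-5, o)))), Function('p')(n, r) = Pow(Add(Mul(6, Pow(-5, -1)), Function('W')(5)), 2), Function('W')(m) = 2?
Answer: Rational(1595922601, 390625) ≈ 4085.6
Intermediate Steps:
Function('p')(n, r) = Rational(16, 25) (Function('p')(n, r) = Pow(Add(Mul(6, Pow(-5, -1)), 2), 2) = Pow(Add(Mul(6, Rational(-1, 5)), 2), 2) = Pow(Add(Rational(-6, 5), 2), 2) = Pow(Rational(4, 5), 2) = Rational(16, 25))
Function('I')(o) = Mul(o, Add(-2, Mul(-4, o)))
Pow(Add(Function('I')(Function('p')(Add(6, Mul(-1, 4)), -4)), -61), 2) = Pow(Add(Mul(-2, Rational(16, 25), Add(1, Mul(2, Rational(16, 25)))), -61), 2) = Pow(Add(Mul(-2, Rational(16, 25), Add(1, Rational(32, 25))), -61), 2) = Pow(Add(Mul(-2, Rational(16, 25), Rational(57, 25)), -61), 2) = Pow(Add(Rational(-1824, 625), -61), 2) = Pow(Rational(-39949, 625), 2) = Rational(1595922601, 390625)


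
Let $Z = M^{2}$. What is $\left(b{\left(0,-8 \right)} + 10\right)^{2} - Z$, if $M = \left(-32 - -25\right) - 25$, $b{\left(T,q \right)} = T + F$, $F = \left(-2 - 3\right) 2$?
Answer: $-1024$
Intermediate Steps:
$F = -10$ ($F = \left(-5\right) 2 = -10$)
$b{\left(T,q \right)} = -10 + T$ ($b{\left(T,q \right)} = T - 10 = -10 + T$)
$M = -32$ ($M = \left(-32 + 25\right) - 25 = -7 - 25 = -32$)
$Z = 1024$ ($Z = \left(-32\right)^{2} = 1024$)
$\left(b{\left(0,-8 \right)} + 10\right)^{2} - Z = \left(\left(-10 + 0\right) + 10\right)^{2} - 1024 = \left(-10 + 10\right)^{2} - 1024 = 0^{2} - 1024 = 0 - 1024 = -1024$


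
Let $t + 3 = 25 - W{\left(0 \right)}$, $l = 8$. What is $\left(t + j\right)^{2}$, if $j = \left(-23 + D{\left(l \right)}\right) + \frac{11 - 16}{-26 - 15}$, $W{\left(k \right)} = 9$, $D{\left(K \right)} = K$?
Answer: $\frac{5929}{1681} \approx 3.5271$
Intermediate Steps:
$j = - \frac{610}{41}$ ($j = \left(-23 + 8\right) + \frac{11 - 16}{-26 - 15} = -15 - \frac{5}{-41} = -15 - - \frac{5}{41} = -15 + \frac{5}{41} = - \frac{610}{41} \approx -14.878$)
$t = 13$ ($t = -3 + \left(25 - 9\right) = -3 + 16 = 13$)
$\left(t + j\right)^{2} = \left(13 - \frac{610}{41}\right)^{2} = \left(- \frac{77}{41}\right)^{2} = \frac{5929}{1681}$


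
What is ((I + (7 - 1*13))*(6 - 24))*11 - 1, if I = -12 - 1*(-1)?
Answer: 3365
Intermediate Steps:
I = -11 (I = -12 + 1 = -11)
((I + (7 - 1*13))*(6 - 24))*11 - 1 = ((-11 + (7 - 1*13))*(6 - 24))*11 - 1 = ((-11 + (7 - 13))*(-18))*11 - 1 = ((-11 - 6)*(-18))*11 - 1 = -17*(-18)*11 - 1 = 306*11 - 1 = 3366 - 1 = 3365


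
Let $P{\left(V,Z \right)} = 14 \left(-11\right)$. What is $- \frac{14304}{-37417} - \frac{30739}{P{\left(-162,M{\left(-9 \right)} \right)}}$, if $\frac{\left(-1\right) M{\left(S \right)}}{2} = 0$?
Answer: $\frac{1152363979}{5762218} \approx 199.99$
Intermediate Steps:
$M{\left(S \right)} = 0$ ($M{\left(S \right)} = \left(-2\right) 0 = 0$)
$P{\left(V,Z \right)} = -154$
$- \frac{14304}{-37417} - \frac{30739}{P{\left(-162,M{\left(-9 \right)} \right)}} = - \frac{14304}{-37417} - \frac{30739}{-154} = \left(-14304\right) \left(- \frac{1}{37417}\right) - - \frac{30739}{154} = \frac{14304}{37417} + \frac{30739}{154} = \frac{1152363979}{5762218}$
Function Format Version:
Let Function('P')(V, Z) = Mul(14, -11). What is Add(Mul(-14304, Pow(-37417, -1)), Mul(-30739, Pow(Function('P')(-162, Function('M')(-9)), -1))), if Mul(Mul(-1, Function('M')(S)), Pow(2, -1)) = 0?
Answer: Rational(1152363979, 5762218) ≈ 199.99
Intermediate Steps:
Function('M')(S) = 0 (Function('M')(S) = Mul(-2, 0) = 0)
Function('P')(V, Z) = -154
Add(Mul(-14304, Pow(-37417, -1)), Mul(-30739, Pow(Function('P')(-162, Function('M')(-9)), -1))) = Add(Mul(-14304, Pow(-37417, -1)), Mul(-30739, Pow(-154, -1))) = Add(Mul(-14304, Rational(-1, 37417)), Mul(-30739, Rational(-1, 154))) = Add(Rational(14304, 37417), Rational(30739, 154)) = Rational(1152363979, 5762218)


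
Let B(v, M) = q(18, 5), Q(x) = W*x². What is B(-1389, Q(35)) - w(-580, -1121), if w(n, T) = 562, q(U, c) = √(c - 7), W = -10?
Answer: -562 + I*√2 ≈ -562.0 + 1.4142*I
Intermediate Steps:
q(U, c) = √(-7 + c)
Q(x) = -10*x²
B(v, M) = I*√2 (B(v, M) = √(-7 + 5) = √(-2) = I*√2)
B(-1389, Q(35)) - w(-580, -1121) = I*√2 - 1*562 = I*√2 - 562 = -562 + I*√2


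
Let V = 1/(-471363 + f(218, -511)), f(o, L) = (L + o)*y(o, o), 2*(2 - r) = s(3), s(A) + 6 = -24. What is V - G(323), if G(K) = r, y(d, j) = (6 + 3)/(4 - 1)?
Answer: -8028115/472242 ≈ -17.000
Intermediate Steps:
y(d, j) = 3 (y(d, j) = 9/3 = 9*(1/3) = 3)
s(A) = -30 (s(A) = -6 - 24 = -30)
r = 17 (r = 2 - 1/2*(-30) = 2 + 15 = 17)
G(K) = 17
f(o, L) = 3*L + 3*o (f(o, L) = (L + o)*3 = 3*L + 3*o)
V = -1/472242 (V = 1/(-471363 + (3*(-511) + 3*218)) = 1/(-471363 + (-1533 + 654)) = 1/(-471363 - 879) = 1/(-472242) = -1/472242 ≈ -2.1176e-6)
V - G(323) = -1/472242 - 1*17 = -1/472242 - 17 = -8028115/472242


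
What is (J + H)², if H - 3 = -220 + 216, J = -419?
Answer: 176400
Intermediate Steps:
H = -1 (H = 3 + (-220 + 216) = 3 - 4 = -1)
(J + H)² = (-419 - 1)² = (-420)² = 176400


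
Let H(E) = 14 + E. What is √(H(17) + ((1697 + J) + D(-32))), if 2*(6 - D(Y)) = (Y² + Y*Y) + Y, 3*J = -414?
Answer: 14*√3 ≈ 24.249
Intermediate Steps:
J = -138 (J = (⅓)*(-414) = -138)
D(Y) = 6 - Y² - Y/2 (D(Y) = 6 - ((Y² + Y*Y) + Y)/2 = 6 - ((Y² + Y²) + Y)/2 = 6 - (2*Y² + Y)/2 = 6 - (Y + 2*Y²)/2 = 6 + (-Y² - Y/2) = 6 - Y² - Y/2)
√(H(17) + ((1697 + J) + D(-32))) = √((14 + 17) + ((1697 - 138) + (6 - 1*(-32)² - ½*(-32)))) = √(31 + (1559 + (6 - 1*1024 + 16))) = √(31 + (1559 + (6 - 1024 + 16))) = √(31 + (1559 - 1002)) = √(31 + 557) = √588 = 14*√3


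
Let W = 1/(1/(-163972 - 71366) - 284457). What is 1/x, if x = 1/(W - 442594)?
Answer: -29628809792280736/66943541467 ≈ -4.4259e+5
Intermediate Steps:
W = -235338/66943541467 (W = 1/(1/(-235338) - 284457) = 1/(-1/235338 - 284457) = 1/(-66943541467/235338) = -235338/66943541467 ≈ -3.5155e-6)
x = -66943541467/29628809792280736 (x = 1/(-235338/66943541467 - 442594) = 1/(-29628809792280736/66943541467) = -66943541467/29628809792280736 ≈ -2.2594e-6)
1/x = 1/(-66943541467/29628809792280736) = -29628809792280736/66943541467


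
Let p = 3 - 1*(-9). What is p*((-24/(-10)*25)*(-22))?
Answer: -15840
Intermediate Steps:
p = 12 (p = 3 + 9 = 12)
p*((-24/(-10)*25)*(-22)) = 12*((-24/(-10)*25)*(-22)) = 12*((-24*(-⅒)*25)*(-22)) = 12*(((12/5)*25)*(-22)) = 12*(60*(-22)) = 12*(-1320) = -15840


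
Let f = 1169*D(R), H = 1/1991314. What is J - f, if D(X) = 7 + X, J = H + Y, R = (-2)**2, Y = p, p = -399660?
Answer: -821454859965/1991314 ≈ -4.1252e+5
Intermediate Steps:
Y = -399660
H = 1/1991314 ≈ 5.0218e-7
R = 4
J = -795848553239/1991314 (J = 1/1991314 - 399660 = -795848553239/1991314 ≈ -3.9966e+5)
f = 12859 (f = 1169*(7 + 4) = 1169*11 = 12859)
J - f = -795848553239/1991314 - 1*12859 = -795848553239/1991314 - 12859 = -821454859965/1991314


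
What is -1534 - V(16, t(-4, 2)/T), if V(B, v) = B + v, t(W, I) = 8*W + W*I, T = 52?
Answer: -20140/13 ≈ -1549.2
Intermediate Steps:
t(W, I) = 8*W + I*W
-1534 - V(16, t(-4, 2)/T) = -1534 - (16 - 4*(8 + 2)/52) = -1534 - (16 - 4*10*(1/52)) = -1534 - (16 - 40*1/52) = -1534 - (16 - 10/13) = -1534 - 1*198/13 = -1534 - 198/13 = -20140/13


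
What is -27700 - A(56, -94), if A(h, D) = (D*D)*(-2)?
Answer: -10028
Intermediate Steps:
A(h, D) = -2*D² (A(h, D) = D²*(-2) = -2*D²)
-27700 - A(56, -94) = -27700 - (-2)*(-94)² = -27700 - (-2)*8836 = -27700 - 1*(-17672) = -27700 + 17672 = -10028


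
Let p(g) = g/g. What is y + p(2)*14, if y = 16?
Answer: 30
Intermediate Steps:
p(g) = 1
y + p(2)*14 = 16 + 1*14 = 16 + 14 = 30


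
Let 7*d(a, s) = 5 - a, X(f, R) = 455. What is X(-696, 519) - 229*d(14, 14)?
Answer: 5246/7 ≈ 749.43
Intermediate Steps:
d(a, s) = 5/7 - a/7 (d(a, s) = (5 - a)/7 = 5/7 - a/7)
X(-696, 519) - 229*d(14, 14) = 455 - 229*(5/7 - ⅐*14) = 455 - 229*(5/7 - 2) = 455 - 229*(-9)/7 = 455 - 1*(-2061/7) = 455 + 2061/7 = 5246/7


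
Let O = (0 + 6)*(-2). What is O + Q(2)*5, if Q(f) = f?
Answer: -2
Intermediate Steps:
O = -12 (O = 6*(-2) = -12)
O + Q(2)*5 = -12 + 2*5 = -12 + 10 = -2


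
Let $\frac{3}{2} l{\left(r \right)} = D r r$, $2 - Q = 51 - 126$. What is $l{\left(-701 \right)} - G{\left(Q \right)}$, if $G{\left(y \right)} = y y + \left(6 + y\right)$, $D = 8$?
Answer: $\frac{7844380}{3} \approx 2.6148 \cdot 10^{6}$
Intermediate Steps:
$Q = 77$ ($Q = 2 - \left(51 - 126\right) = 2 - -75 = 2 + 75 = 77$)
$l{\left(r \right)} = \frac{16 r^{2}}{3}$ ($l{\left(r \right)} = \frac{2 \cdot 8 r r}{3} = \frac{2 \cdot 8 r^{2}}{3} = \frac{16 r^{2}}{3}$)
$G{\left(y \right)} = 6 + y + y^{2}$ ($G{\left(y \right)} = y^{2} + \left(6 + y\right) = 6 + y + y^{2}$)
$l{\left(-701 \right)} - G{\left(Q \right)} = \frac{16 \left(-701\right)^{2}}{3} - \left(6 + 77 + 77^{2}\right) = \frac{16}{3} \cdot 491401 - \left(6 + 77 + 5929\right) = \frac{7862416}{3} - 6012 = \frac{7844380}{3}$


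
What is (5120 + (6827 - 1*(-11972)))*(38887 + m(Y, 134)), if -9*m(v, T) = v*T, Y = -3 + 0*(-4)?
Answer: 931206535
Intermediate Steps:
Y = -3 (Y = -3 + 0 = -3)
m(v, T) = -T*v/9 (m(v, T) = -v*T/9 = -T*v/9)
(5120 + (6827 - 1*(-11972)))*(38887 + m(Y, 134)) = (5120 + (6827 - 1*(-11972)))*(38887 - ⅑*134*(-3)) = (5120 + (6827 + 11972))*(38887 + 134/3) = (5120 + 18799)*(116795/3) = 23919*(116795/3) = 931206535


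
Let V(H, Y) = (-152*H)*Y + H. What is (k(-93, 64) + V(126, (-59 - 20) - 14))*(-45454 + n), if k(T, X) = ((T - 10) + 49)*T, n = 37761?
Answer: -13741882812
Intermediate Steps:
V(H, Y) = H - 152*H*Y (V(H, Y) = -152*H*Y + H = H - 152*H*Y)
k(T, X) = T*(39 + T) (k(T, X) = ((-10 + T) + 49)*T = (39 + T)*T = T*(39 + T))
(k(-93, 64) + V(126, (-59 - 20) - 14))*(-45454 + n) = (-93*(39 - 93) + 126*(1 - 152*((-59 - 20) - 14)))*(-45454 + 37761) = (-93*(-54) + 126*(1 - 152*(-79 - 14)))*(-7693) = (5022 + 126*(1 - 152*(-93)))*(-7693) = (5022 + 126*(1 + 14136))*(-7693) = (5022 + 126*14137)*(-7693) = (5022 + 1781262)*(-7693) = 1786284*(-7693) = -13741882812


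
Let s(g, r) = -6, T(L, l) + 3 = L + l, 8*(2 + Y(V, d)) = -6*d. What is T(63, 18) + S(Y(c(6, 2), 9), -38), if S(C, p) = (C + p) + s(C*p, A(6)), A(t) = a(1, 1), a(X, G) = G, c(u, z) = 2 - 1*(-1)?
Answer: 101/4 ≈ 25.250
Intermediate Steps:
c(u, z) = 3 (c(u, z) = 2 + 1 = 3)
Y(V, d) = -2 - 3*d/4 (Y(V, d) = -2 + (-6*d)/8 = -2 - 3*d/4)
A(t) = 1
T(L, l) = -3 + L + l (T(L, l) = -3 + (L + l) = -3 + L + l)
S(C, p) = -6 + C + p (S(C, p) = (C + p) - 6 = -6 + C + p)
T(63, 18) + S(Y(c(6, 2), 9), -38) = (-3 + 63 + 18) + (-6 + (-2 - ¾*9) - 38) = 78 + (-6 + (-2 - 27/4) - 38) = 78 + (-6 - 35/4 - 38) = 78 - 211/4 = 101/4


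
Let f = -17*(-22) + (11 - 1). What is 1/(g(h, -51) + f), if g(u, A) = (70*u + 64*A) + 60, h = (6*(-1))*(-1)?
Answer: -1/2400 ≈ -0.00041667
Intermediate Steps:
h = 6 (h = -6*(-1) = 6)
f = 384 (f = 374 + 10 = 384)
g(u, A) = 60 + 64*A + 70*u (g(u, A) = (64*A + 70*u) + 60 = 60 + 64*A + 70*u)
1/(g(h, -51) + f) = 1/((60 + 64*(-51) + 70*6) + 384) = 1/((60 - 3264 + 420) + 384) = 1/(-2784 + 384) = 1/(-2400) = -1/2400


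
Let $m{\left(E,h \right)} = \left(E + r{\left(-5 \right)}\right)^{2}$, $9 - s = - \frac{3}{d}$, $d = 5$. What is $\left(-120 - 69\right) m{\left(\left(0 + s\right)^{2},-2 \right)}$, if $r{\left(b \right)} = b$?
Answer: $- \frac{897379749}{625} \approx -1.4358 \cdot 10^{6}$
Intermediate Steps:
$s = \frac{48}{5}$ ($s = 9 - - \frac{3}{5} = 9 + \frac{3}{5} = \frac{48}{5} \approx 9.6$)
$m{\left(E,h \right)} = \left(-5 + E\right)^{2}$ ($m{\left(E,h \right)} = \left(E - 5\right)^{2} = \left(-5 + E\right)^{2}$)
$\left(-120 - 69\right) m{\left(\left(0 + s\right)^{2},-2 \right)} = \left(-120 - 69\right) \left(-5 + \left(0 + \frac{48}{5}\right)^{2}\right)^{2} = - 189 \left(-5 + \left(\frac{48}{5}\right)^{2}\right)^{2} = - 189 \left(-5 + \frac{2304}{25}\right)^{2} = - 189 \left(\frac{2179}{25}\right)^{2} = \left(-189\right) \frac{4748041}{625} = - \frac{897379749}{625}$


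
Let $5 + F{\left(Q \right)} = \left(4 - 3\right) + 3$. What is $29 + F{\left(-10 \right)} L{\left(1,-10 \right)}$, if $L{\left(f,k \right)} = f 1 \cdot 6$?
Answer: $23$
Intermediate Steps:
$F{\left(Q \right)} = -1$ ($F{\left(Q \right)} = -5 + \left(\left(4 - 3\right) + 3\right) = -5 + \left(1 + 3\right) = -5 + 4 = -1$)
$L{\left(f,k \right)} = 6 f$ ($L{\left(f,k \right)} = f 6 = 6 f$)
$29 + F{\left(-10 \right)} L{\left(1,-10 \right)} = 29 - 6 \cdot 1 = 29 - 6 = 23$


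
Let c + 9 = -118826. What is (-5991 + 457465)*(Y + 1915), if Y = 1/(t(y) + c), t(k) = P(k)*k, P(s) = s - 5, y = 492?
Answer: 104413582065464/120769 ≈ 8.6457e+8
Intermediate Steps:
c = -118835 (c = -9 - 118826 = -118835)
P(s) = -5 + s
t(k) = k*(-5 + k) (t(k) = (-5 + k)*k = k*(-5 + k))
Y = 1/120769 (Y = 1/(492*(-5 + 492) - 118835) = 1/(492*487 - 118835) = 1/(239604 - 118835) = 1/120769 ≈ 8.2803e-6)
(-5991 + 457465)*(Y + 1915) = (-5991 + 457465)*(1/120769 + 1915) = 451474*(231272636/120769) = 104413582065464/120769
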